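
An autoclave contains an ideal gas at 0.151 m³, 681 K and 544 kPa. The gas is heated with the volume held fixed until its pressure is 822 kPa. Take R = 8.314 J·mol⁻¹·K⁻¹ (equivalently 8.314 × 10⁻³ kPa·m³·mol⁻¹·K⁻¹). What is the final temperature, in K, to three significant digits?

T₂ ≈ 1.03e+03 K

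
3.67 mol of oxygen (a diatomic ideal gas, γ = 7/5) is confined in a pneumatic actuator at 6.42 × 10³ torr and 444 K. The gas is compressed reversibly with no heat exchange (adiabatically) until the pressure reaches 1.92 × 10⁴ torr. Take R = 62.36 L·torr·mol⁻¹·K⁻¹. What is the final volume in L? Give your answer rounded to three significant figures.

From PV = nRT: V₁ = nRT₁/P₁ = 15.83 L.
Reversible adiabatic, γ = 7/5: T₂ = T₁·(P₂/P₁)^((γ−1)/γ) = 607.2 K; V₂ = V₁·(P₁/P₂)^(1/γ) = 7.237 L.

V₂ ≈ 7.24 L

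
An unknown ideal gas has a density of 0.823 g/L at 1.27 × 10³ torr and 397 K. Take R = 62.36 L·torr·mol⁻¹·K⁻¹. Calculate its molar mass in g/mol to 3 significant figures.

ρ = PM/(RT) ⇒ M = ρRT/P = (0.823 × 62.36 × 397.0) / 1.27e+03

M ≈ 16.0 g/mol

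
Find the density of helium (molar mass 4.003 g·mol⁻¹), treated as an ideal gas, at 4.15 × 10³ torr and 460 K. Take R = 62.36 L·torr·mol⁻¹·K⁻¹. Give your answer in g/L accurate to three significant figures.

ρ ≈ 0.579 g/L

ρ = PM/(RT) = (4.15e+03 × 4.003) / (62.36 × 460.0)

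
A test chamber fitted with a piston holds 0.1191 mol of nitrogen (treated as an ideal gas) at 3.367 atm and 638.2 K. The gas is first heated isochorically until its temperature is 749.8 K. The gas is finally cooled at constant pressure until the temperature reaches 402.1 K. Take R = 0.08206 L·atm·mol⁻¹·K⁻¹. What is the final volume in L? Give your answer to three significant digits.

V₃ ≈ 0.993 L

From PV = nRT: V₁ = nRT₁/P₁ = 1.852 L.
Isochoric, so P/T is constant: V₂ = V₁; P₂ = P₁·(T₂/T₁) = 3.956 atm.
P constant ⇒ V ∝ T: P₃ = P₂; V₃ = V₂·(T₃/T₂) = 0.9934 L.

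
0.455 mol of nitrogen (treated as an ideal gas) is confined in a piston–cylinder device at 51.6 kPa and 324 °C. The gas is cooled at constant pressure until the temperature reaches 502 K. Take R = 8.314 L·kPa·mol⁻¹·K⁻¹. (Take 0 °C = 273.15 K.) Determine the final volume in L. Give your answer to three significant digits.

V₂ ≈ 36.8 L

Convert: T₁ = 597.1 K.
From PV = nRT: V₁ = nRT₁/P₁ = 43.78 L.
P constant ⇒ V ∝ T: P₂ = P₁; V₂ = V₁·(T₂/T₁) = 36.80 L.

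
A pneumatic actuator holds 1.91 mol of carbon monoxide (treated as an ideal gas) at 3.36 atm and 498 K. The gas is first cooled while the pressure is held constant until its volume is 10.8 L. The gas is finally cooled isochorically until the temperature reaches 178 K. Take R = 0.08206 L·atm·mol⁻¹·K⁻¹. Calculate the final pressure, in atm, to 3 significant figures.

From PV = nRT: V₁ = nRT₁/P₁ = 23.23 L.
Isobaric, so V/T is constant: P₂ = P₁; T₂ = T₁·(V₂/V₁) = 231.5 K.
V constant ⇒ P ∝ T: V₃ = V₂; P₃ = P₂·(T₃/T₂) = 2.583 atm.

P₃ ≈ 2.58 atm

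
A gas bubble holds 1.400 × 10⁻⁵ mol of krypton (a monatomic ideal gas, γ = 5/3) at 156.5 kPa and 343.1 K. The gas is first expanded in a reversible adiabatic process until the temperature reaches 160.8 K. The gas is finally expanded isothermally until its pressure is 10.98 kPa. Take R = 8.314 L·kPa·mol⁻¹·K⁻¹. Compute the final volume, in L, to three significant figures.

From PV = nRT: V₁ = nRT₁/P₁ = 0.0002552 L.
Adiabatic (γ = 5/3), T V^(γ−1) and P V^γ constant: P₂ = P₁·(T₂/T₁)^(γ/(γ−1)) = 23.53 kPa; V₂ = V₁·(T₁/T₂)^(1/(γ−1)) = 0.0007953 L.
Isothermal, so P V is constant: T₃ = T₂; V₃ = V₂·(P₂/P₃) = 0.001705 L.

V₃ ≈ 0.00170 L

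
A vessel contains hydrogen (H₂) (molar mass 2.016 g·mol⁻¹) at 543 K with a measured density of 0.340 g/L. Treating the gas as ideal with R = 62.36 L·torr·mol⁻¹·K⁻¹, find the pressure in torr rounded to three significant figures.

ρ = PM/(RT) ⇒ P = ρRT/M = (0.340 × 62.36 × 543.0) / 2.016

P ≈ 5.71e+03 torr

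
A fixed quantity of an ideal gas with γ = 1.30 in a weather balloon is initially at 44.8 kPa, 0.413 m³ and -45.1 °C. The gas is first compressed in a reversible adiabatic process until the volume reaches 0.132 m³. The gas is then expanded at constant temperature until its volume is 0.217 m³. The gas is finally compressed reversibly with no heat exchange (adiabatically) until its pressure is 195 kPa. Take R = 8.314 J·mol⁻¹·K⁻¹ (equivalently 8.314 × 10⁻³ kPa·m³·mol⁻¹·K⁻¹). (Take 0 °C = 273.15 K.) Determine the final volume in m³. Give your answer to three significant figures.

V₄ ≈ 0.149 m³

Convert: T₁ = 228.0 K.
Adiabatic (γ = 1.30), T V^(γ−1) and P V^γ constant: T₂ = T₁·(V₁/V₂)^(γ−1) = 321.1 K; P₂ = P₁·(V₁/V₂)^γ = 197.4 kPa.
Isothermal, so P V is constant: T₃ = T₂; P₃ = P₂·(V₂/V₃) = 120.1 kPa.
Reversible adiabatic, γ = 1.30: T₄ = T₃·(P₄/P₃)^((γ−1)/γ) = 359.1 K; V₄ = V₃·(P₃/P₄)^(1/γ) = 0.1494 m³.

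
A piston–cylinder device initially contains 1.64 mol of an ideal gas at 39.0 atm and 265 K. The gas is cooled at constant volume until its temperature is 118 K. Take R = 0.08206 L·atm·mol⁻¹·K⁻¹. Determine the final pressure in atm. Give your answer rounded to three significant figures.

From PV = nRT: V₁ = nRT₁/P₁ = 0.9144 L.
V constant ⇒ P ∝ T: V₂ = V₁; P₂ = P₁·(T₂/T₁) = 17.37 atm.

P₂ ≈ 17.4 atm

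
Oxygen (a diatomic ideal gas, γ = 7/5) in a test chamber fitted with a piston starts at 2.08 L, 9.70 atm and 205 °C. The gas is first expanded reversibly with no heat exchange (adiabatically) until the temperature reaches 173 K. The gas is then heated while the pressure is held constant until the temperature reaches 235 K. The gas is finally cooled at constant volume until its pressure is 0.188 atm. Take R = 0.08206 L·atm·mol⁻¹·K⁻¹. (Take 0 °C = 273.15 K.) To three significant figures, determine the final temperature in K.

T₄ ≈ 160 K

Convert: T₁ = 478.1 K.
Reversible adiabatic, γ = 7/5: P₂ = P₁·(T₂/T₁)^(γ/(γ−1)) = 0.2763 atm; V₂ = V₁·(T₁/T₂)^(1/(γ−1)) = 26.42 L.
P constant ⇒ V ∝ T: P₃ = P₂; V₃ = V₂·(T₃/T₂) = 35.88 L.
V constant ⇒ P ∝ T: V₄ = V₃; T₄ = T₃·(P₄/P₃) = 159.9 K.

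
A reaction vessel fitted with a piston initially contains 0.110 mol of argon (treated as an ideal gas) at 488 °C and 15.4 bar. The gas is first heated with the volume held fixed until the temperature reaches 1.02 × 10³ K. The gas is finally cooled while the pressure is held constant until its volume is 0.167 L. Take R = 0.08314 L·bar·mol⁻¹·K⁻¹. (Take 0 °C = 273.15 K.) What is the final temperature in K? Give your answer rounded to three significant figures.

T₃ ≈ 377 K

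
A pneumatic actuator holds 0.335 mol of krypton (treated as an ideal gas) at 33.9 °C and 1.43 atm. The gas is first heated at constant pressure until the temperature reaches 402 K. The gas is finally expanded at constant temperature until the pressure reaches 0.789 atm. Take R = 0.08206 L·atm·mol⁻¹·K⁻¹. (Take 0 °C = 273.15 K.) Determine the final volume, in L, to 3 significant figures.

Convert: T₁ = 307.0 K.
From PV = nRT: V₁ = nRT₁/P₁ = 5.903 L.
Isobaric, so V/T is constant: P₂ = P₁; V₂ = V₁·(T₂/T₁) = 7.728 L.
Isothermal, so P V is constant: T₃ = T₂; V₃ = V₂·(P₂/P₃) = 14.01 L.

V₃ ≈ 14.0 L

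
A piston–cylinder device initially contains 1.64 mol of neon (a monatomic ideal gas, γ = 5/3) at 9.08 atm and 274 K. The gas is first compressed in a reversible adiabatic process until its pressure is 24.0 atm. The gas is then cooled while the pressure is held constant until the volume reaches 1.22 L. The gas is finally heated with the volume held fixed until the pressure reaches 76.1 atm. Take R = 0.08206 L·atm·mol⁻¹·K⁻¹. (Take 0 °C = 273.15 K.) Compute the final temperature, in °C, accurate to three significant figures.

From PV = nRT: V₁ = nRT₁/P₁ = 4.061 L.
Adiabatic (γ = 5/3), T V^(γ−1) and P V^γ constant: T₂ = T₁·(P₂/P₁)^((γ−1)/γ) = 404.2 K; V₂ = V₁·(P₁/P₂)^(1/γ) = 2.267 L.
Isobaric, so V/T is constant: P₃ = P₂; T₃ = T₂·(V₃/V₂) = 217.6 K.
V constant ⇒ P ∝ T: V₄ = V₃; T₄ = T₃·(P₄/P₃) = 689.9 K.

T₄ ≈ 417 °C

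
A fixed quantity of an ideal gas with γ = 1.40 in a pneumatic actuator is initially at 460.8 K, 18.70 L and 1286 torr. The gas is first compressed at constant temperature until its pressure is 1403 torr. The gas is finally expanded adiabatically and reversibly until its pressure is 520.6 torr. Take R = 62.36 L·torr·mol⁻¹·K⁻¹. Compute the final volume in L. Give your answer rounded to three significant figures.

T constant ⇒ Boyle's law P V = const: T₂ = T₁; V₂ = V₁·(P₁/P₂) = 17.14 L.
Reversible adiabatic, γ = 1.40: T₃ = T₂·(P₃/P₂)^((γ−1)/γ) = 347.1 K; V₃ = V₂·(P₂/P₃)^(1/γ) = 34.80 L.

V₃ ≈ 34.8 L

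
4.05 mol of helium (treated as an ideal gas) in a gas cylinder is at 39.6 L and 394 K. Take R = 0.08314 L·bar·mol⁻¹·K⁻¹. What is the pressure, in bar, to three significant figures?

P ≈ 3.35 bar

PV = nRT ⇒ P = nRT/V = (4.05 × 0.08314 × 394) / 39.6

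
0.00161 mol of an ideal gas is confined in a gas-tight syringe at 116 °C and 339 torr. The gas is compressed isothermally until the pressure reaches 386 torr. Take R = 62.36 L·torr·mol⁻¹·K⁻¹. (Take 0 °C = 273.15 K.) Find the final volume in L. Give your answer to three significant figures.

V₂ ≈ 0.101 L

Convert: T₁ = 389.1 K.
From PV = nRT: V₁ = nRT₁/P₁ = 0.1153 L.
T constant ⇒ Boyle's law P V = const: T₂ = T₁; V₂ = V₁·(P₁/P₂) = 0.1012 L.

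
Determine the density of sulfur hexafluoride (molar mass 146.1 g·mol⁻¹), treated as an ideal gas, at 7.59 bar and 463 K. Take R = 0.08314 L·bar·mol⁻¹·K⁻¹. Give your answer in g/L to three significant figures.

ρ = PM/(RT) = (7.59 × 146.1) / (0.08314 × 463.0)

ρ ≈ 28.8 g/L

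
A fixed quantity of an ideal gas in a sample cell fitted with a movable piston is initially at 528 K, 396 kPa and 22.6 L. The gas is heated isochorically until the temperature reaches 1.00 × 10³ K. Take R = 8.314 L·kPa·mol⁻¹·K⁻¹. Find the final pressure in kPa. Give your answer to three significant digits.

Isochoric, so P/T is constant: V₂ = V₁; P₂ = P₁·(T₂/T₁) = 750.0 kPa.

P₂ ≈ 750 kPa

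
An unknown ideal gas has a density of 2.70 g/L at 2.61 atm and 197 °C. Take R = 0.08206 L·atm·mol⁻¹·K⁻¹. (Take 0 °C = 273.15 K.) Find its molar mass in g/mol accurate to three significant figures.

M ≈ 39.9 g/mol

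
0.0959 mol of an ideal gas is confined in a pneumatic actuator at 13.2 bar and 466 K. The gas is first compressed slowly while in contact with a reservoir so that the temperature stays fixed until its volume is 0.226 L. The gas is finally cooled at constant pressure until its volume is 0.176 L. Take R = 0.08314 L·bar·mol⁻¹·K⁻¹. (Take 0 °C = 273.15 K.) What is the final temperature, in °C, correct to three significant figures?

From PV = nRT: V₁ = nRT₁/P₁ = 0.2815 L.
Isothermal, so P V is constant: T₂ = T₁; P₂ = P₁·(V₁/V₂) = 16.44 bar.
P constant ⇒ V ∝ T: P₃ = P₂; T₃ = T₂·(V₃/V₂) = 362.9 K.

T₃ ≈ 89.8 °C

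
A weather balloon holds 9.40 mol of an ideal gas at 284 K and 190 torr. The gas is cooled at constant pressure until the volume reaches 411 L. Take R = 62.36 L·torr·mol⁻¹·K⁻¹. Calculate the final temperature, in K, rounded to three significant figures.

T₂ ≈ 133 K

From PV = nRT: V₁ = nRT₁/P₁ = 876.2 L.
P constant ⇒ V ∝ T: P₂ = P₁; T₂ = T₁·(V₂/V₁) = 133.2 K.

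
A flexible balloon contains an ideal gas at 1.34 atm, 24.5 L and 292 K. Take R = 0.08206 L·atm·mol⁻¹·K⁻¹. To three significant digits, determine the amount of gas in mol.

n ≈ 1.37 mol

PV = nRT ⇒ n = PV/(RT) = (1.34 × 24.5) / (0.08206 × 292)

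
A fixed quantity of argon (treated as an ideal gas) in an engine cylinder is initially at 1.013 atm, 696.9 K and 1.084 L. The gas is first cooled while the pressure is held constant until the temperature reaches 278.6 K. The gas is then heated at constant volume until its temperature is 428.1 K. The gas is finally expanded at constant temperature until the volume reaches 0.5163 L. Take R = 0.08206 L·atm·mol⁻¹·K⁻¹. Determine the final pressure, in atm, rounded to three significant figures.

P₄ ≈ 1.31 atm

Isobaric, so V/T is constant: P₂ = P₁; V₂ = V₁·(T₂/T₁) = 0.4334 L.
V constant ⇒ P ∝ T: V₃ = V₂; P₃ = P₂·(T₃/T₂) = 1.557 atm.
T constant ⇒ Boyle's law P V = const: T₄ = T₃; P₄ = P₃·(V₃/V₄) = 1.307 atm.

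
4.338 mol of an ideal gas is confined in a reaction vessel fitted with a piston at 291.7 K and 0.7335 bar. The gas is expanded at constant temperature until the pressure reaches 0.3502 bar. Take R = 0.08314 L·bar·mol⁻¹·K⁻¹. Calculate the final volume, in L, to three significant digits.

V₂ ≈ 300 L

From PV = nRT: V₁ = nRT₁/P₁ = 143.4 L.
T constant ⇒ Boyle's law P V = const: T₂ = T₁; V₂ = V₁·(P₁/P₂) = 300.4 L.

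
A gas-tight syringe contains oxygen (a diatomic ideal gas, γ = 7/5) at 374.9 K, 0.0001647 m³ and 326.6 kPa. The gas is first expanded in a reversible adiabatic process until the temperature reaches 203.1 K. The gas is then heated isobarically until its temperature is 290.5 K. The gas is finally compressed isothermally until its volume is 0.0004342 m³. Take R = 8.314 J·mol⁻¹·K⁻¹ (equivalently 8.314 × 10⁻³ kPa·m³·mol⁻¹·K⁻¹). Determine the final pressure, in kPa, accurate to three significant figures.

Adiabatic (γ = 7/5), T V^(γ−1) and P V^γ constant: P₂ = P₁·(T₂/T₁)^(γ/(γ−1)) = 38.22 kPa; V₂ = V₁·(T₁/T₂)^(1/(γ−1)) = 0.0007624 m³.
Isobaric, so V/T is constant: P₃ = P₂; V₃ = V₂·(T₃/T₂) = 0.001091 m³.
T constant ⇒ Boyle's law P V = const: T₄ = T₃; P₄ = P₃·(V₃/V₄) = 96.00 kPa.

P₄ ≈ 96.0 kPa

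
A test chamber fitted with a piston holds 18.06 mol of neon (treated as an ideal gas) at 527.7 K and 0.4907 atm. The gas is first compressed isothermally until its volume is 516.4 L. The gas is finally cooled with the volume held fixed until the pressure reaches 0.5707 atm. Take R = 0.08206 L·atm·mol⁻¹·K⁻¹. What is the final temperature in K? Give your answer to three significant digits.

From PV = nRT: V₁ = nRT₁/P₁ = 1594 L.
T constant ⇒ Boyle's law P V = const: T₂ = T₁; P₂ = P₁·(V₁/V₂) = 1.514 atm.
V constant ⇒ P ∝ T: V₃ = V₂; T₃ = T₂·(P₃/P₂) = 198.9 K.

T₃ ≈ 199 K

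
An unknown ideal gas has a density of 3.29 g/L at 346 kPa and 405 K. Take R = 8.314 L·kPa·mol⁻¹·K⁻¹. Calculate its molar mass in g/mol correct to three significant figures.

ρ = PM/(RT) ⇒ M = ρRT/P = (3.29 × 8.314 × 405.0) / 346

M ≈ 32.0 g/mol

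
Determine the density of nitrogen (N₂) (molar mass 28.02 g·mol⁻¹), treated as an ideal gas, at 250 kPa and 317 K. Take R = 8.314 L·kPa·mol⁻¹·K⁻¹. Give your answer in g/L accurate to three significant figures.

ρ ≈ 2.66 g/L

ρ = PM/(RT) = (250 × 28.02) / (8.314 × 317.0)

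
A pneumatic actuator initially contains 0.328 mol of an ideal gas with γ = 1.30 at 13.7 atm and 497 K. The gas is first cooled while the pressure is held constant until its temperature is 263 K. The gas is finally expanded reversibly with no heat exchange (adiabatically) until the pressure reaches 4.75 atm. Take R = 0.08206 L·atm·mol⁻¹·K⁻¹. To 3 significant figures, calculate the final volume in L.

From PV = nRT: V₁ = nRT₁/P₁ = 0.9764 L.
Isobaric, so V/T is constant: P₂ = P₁; V₂ = V₁·(T₂/T₁) = 0.5167 L.
Reversible adiabatic, γ = 1.30: T₃ = T₂·(P₃/P₂)^((γ−1)/γ) = 206.0 K; V₃ = V₂·(P₂/P₃)^(1/γ) = 1.167 L.

V₃ ≈ 1.17 L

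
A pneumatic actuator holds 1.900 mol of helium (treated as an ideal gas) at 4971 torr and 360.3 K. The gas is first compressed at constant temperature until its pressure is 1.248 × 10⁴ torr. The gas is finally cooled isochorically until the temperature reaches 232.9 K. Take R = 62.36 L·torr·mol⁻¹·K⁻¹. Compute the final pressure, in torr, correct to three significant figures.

P₃ ≈ 8.07e+03 torr

From PV = nRT: V₁ = nRT₁/P₁ = 8.588 L.
Isothermal, so P V is constant: T₂ = T₁; V₂ = V₁·(P₁/P₂) = 3.421 L.
V constant ⇒ P ∝ T: V₃ = V₂; P₃ = P₂·(T₃/T₂) = 8067 torr.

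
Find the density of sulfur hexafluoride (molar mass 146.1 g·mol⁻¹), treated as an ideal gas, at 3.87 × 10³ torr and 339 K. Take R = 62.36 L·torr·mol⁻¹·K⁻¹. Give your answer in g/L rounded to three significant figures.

ρ ≈ 26.7 g/L

ρ = PM/(RT) = (3.87e+03 × 146.1) / (62.36 × 339.0)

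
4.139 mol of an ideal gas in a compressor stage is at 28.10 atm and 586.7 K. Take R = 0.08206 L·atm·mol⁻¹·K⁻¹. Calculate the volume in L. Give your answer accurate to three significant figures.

V ≈ 7.09 L

PV = nRT ⇒ V = nRT/P = (4.139 × 0.08206 × 586.7) / 28.10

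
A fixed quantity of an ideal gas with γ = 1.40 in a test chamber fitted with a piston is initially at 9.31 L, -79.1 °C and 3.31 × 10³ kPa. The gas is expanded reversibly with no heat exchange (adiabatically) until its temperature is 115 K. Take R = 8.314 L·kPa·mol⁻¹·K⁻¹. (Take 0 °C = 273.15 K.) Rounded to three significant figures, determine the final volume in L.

V₂ ≈ 34.4 L

Convert: T₁ = 194.0 K.
Adiabatic (γ = 1.40), T V^(γ−1) and P V^γ constant: P₂ = P₁·(T₂/T₁)^(γ/(γ−1)) = 530.4 kPa; V₂ = V₁·(T₁/T₂)^(1/(γ−1)) = 34.43 L.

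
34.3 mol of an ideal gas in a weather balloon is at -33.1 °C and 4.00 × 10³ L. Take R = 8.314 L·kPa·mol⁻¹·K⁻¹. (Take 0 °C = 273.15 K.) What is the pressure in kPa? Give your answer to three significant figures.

Convert: T = 240.05 K.
PV = nRT ⇒ P = nRT/V = (34.3 × 8.314 × 240.05) / 4.00e+03

P ≈ 17.1 kPa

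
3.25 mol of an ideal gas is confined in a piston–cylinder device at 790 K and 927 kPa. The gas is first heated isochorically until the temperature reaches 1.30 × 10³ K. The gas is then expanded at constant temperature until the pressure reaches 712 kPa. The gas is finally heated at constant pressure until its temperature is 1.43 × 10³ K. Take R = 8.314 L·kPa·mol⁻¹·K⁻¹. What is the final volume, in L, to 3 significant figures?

From PV = nRT: V₁ = nRT₁/P₁ = 23.03 L.
V constant ⇒ P ∝ T: V₂ = V₁; P₂ = P₁·(T₂/T₁) = 1525 kPa.
Isothermal, so P V is constant: T₃ = T₂; V₃ = V₂·(P₂/P₃) = 49.34 L.
Isobaric, so V/T is constant: P₄ = P₃; V₄ = V₃·(T₄/T₃) = 54.27 L.

V₄ ≈ 54.3 L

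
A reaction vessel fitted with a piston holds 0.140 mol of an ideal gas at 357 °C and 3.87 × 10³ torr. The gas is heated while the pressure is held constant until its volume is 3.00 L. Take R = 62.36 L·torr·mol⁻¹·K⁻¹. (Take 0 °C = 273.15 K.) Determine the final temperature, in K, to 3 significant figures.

Convert: T₁ = 630.1 K.
From PV = nRT: V₁ = nRT₁/P₁ = 1.422 L.
P constant ⇒ V ∝ T: P₂ = P₁; T₂ = T₁·(V₂/V₁) = 1330 K.

T₂ ≈ 1.33e+03 K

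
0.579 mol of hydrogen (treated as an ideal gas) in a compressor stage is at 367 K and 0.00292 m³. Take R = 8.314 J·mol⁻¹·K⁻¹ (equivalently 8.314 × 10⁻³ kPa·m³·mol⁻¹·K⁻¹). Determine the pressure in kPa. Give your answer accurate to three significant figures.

PV = nRT ⇒ P = nRT/V = (0.579 × 8.314 × 10⁻³ × 367) / 0.00292

P ≈ 605 kPa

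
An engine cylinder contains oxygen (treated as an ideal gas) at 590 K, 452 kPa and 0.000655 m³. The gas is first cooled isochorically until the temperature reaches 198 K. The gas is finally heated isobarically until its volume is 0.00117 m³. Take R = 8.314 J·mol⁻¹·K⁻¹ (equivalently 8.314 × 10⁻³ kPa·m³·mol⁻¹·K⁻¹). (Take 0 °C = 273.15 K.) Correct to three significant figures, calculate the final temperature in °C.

Isochoric, so P/T is constant: V₂ = V₁; P₂ = P₁·(T₂/T₁) = 151.7 kPa.
P constant ⇒ V ∝ T: P₃ = P₂; T₃ = T₂·(V₃/V₂) = 353.7 K.

T₃ ≈ 80.5 °C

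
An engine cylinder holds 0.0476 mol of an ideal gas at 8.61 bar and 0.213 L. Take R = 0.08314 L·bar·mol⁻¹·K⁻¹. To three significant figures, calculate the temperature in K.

PV = nRT ⇒ T = PV/(nR) = (8.61 × 0.213) / (0.0476 × 0.08314)

T ≈ 463 K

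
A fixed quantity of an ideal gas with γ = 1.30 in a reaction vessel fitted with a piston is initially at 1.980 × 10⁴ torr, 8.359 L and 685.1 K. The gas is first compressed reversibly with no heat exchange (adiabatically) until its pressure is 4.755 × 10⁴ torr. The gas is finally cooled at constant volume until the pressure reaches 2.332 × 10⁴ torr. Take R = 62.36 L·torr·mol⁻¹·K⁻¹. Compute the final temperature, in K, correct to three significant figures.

Reversible adiabatic, γ = 1.30: T₂ = T₁·(P₂/P₁)^((γ−1)/γ) = 838.6 K; V₂ = V₁·(P₁/P₂)^(1/γ) = 4.261 L.
V constant ⇒ P ∝ T: V₃ = V₂; T₃ = T₂·(P₃/P₂) = 411.3 K.

T₃ ≈ 411 K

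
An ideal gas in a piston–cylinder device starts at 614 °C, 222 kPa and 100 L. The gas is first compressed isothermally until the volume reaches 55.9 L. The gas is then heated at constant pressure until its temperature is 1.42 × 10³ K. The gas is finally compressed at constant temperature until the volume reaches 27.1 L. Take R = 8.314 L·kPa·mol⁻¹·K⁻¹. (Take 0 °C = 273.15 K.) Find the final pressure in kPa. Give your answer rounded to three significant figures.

Convert: T₁ = 887.1 K.
T constant ⇒ Boyle's law P V = const: T₂ = T₁; P₂ = P₁·(V₁/V₂) = 397.1 kPa.
Isobaric, so V/T is constant: P₃ = P₂; V₃ = V₂·(T₃/T₂) = 89.48 L.
T constant ⇒ Boyle's law P V = const: T₄ = T₃; P₄ = P₃·(V₃/V₄) = 1311 kPa.

P₄ ≈ 1.31e+03 kPa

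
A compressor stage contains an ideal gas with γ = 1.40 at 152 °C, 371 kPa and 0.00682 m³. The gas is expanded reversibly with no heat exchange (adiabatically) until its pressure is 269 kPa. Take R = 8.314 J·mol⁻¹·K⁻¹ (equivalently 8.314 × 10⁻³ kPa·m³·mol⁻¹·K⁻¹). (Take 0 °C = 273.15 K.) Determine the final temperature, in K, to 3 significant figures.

T₂ ≈ 388 K

Convert: T₁ = 425.1 K.
Reversible adiabatic, γ = 1.40: T₂ = T₁·(P₂/P₁)^((γ−1)/γ) = 387.8 K; V₂ = V₁·(P₁/P₂)^(1/γ) = 0.008581 m³.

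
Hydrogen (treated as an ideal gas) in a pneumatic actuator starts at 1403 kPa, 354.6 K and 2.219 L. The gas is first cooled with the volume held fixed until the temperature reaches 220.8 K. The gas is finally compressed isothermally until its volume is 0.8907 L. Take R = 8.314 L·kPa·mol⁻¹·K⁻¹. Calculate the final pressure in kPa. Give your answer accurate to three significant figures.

V constant ⇒ P ∝ T: V₂ = V₁; P₂ = P₁·(T₂/T₁) = 873.6 kPa.
T constant ⇒ Boyle's law P V = const: T₃ = T₂; P₃ = P₂·(V₂/V₃) = 2176 kPa.

P₃ ≈ 2.18e+03 kPa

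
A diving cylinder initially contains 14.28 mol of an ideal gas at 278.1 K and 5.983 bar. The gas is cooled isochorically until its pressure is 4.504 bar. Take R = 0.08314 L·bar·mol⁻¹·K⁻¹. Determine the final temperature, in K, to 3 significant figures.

T₂ ≈ 209 K

From PV = nRT: V₁ = nRT₁/P₁ = 55.18 L.
Isochoric, so P/T is constant: V₂ = V₁; T₂ = T₁·(P₂/P₁) = 209.4 K.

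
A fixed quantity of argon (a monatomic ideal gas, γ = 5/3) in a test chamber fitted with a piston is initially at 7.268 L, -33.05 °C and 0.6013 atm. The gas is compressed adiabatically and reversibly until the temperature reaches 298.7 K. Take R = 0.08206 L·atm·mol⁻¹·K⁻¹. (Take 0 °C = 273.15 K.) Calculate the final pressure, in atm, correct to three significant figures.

Convert: T₁ = 240.1 K.
Adiabatic (γ = 5/3), T V^(γ−1) and P V^γ constant: P₂ = P₁·(T₂/T₁)^(γ/(γ−1)) = 1.038 atm; V₂ = V₁·(T₁/T₂)^(1/(γ−1)) = 5.238 L.

P₂ ≈ 1.04 atm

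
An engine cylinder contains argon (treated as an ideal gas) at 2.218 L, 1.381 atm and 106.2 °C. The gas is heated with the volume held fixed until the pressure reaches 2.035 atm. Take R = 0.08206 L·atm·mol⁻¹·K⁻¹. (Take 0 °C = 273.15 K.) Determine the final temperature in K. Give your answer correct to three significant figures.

Convert: T₁ = 379.3 K.
Isochoric, so P/T is constant: V₂ = V₁; T₂ = T₁·(P₂/P₁) = 559.0 K.

T₂ ≈ 559 K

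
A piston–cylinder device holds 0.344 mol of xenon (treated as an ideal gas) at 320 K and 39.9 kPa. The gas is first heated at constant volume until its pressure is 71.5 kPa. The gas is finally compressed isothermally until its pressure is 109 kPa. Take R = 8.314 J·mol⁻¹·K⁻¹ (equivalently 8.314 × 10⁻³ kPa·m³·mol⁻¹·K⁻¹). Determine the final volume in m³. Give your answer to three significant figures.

V₃ ≈ 0.0150 m³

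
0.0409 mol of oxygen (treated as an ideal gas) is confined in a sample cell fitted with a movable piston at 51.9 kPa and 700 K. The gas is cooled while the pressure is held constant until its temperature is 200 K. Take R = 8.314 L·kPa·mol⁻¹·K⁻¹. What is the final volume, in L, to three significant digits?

V₂ ≈ 1.31 L

From PV = nRT: V₁ = nRT₁/P₁ = 4.586 L.
Isobaric, so V/T is constant: P₂ = P₁; V₂ = V₁·(T₂/T₁) = 1.310 L.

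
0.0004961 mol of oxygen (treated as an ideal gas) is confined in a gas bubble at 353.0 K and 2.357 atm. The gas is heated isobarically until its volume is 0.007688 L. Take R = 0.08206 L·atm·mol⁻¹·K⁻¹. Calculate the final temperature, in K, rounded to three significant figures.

T₂ ≈ 445 K

From PV = nRT: V₁ = nRT₁/P₁ = 0.006097 L.
Isobaric, so V/T is constant: P₂ = P₁; T₂ = T₁·(V₂/V₁) = 445.1 K.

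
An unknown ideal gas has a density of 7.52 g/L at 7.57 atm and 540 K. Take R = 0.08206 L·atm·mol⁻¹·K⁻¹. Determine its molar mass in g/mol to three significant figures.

ρ = PM/(RT) ⇒ M = ρRT/P = (7.52 × 0.08206 × 540.0) / 7.57

M ≈ 44.0 g/mol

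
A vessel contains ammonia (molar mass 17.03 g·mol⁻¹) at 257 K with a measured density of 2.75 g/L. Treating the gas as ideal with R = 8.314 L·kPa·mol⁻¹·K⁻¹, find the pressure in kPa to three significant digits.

ρ = PM/(RT) ⇒ P = ρRT/M = (2.75 × 8.314 × 257.0) / 17.03

P ≈ 345 kPa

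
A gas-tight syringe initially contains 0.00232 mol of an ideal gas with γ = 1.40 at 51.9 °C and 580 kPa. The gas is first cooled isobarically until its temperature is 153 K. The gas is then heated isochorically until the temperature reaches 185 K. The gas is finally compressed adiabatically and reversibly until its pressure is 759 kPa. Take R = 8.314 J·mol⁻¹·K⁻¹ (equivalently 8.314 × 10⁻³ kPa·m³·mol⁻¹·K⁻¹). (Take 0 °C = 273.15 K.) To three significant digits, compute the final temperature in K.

Convert: T₁ = 325.0 K.
From PV = nRT: V₁ = nRT₁/P₁ = 1.081e-05 m³.
P constant ⇒ V ∝ T: P₂ = P₁; V₂ = V₁·(T₂/T₁) = 5.088e-06 m³.
V constant ⇒ P ∝ T: V₃ = V₂; P₃ = P₂·(T₃/T₂) = 701.3 kPa.
Reversible adiabatic, γ = 1.40: T₄ = T₃·(P₄/P₃)^((γ−1)/γ) = 189.2 K; V₄ = V₃·(P₃/P₄)^(1/γ) = 4.809e-06 m³.

T₄ ≈ 189 K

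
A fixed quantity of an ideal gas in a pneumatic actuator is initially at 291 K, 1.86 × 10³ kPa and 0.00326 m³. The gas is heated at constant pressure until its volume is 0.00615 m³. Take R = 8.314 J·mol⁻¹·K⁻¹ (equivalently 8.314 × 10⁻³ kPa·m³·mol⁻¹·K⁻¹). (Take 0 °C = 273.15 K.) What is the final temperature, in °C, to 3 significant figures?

P constant ⇒ V ∝ T: P₂ = P₁; T₂ = T₁·(V₂/V₁) = 549.0 K.

T₂ ≈ 276 °C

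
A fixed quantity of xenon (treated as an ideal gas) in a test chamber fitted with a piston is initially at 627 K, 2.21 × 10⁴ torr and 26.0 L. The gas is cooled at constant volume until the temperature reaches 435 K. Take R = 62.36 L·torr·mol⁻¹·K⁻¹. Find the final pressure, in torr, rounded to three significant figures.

Isochoric, so P/T is constant: V₂ = V₁; P₂ = P₁·(T₂/T₁) = 1.533e+04 torr.

P₂ ≈ 1.53e+04 torr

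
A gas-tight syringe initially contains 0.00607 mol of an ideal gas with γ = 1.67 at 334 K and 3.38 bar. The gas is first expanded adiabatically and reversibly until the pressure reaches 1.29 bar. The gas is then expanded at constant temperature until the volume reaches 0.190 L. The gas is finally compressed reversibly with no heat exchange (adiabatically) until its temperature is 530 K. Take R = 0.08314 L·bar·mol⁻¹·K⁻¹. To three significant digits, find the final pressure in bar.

From PV = nRT: V₁ = nRT₁/P₁ = 0.04987 L.
Adiabatic (γ = 1.67), T V^(γ−1) and P V^γ constant: T₂ = T₁·(P₂/P₁)^((γ−1)/γ) = 226.9 K; V₂ = V₁·(P₁/P₂)^(1/γ) = 0.08878 L.
T constant ⇒ Boyle's law P V = const: T₃ = T₂; P₃ = P₂·(V₂/V₃) = 0.6028 bar.
Adiabatic (γ = 1.67), T V^(γ−1) and P V^γ constant: P₄ = P₃·(T₄/T₃)^(γ/(γ−1)) = 4.992 bar; V₄ = V₃·(T₃/T₄)^(1/(γ−1)) = 0.05357 L.

P₄ ≈ 4.99 bar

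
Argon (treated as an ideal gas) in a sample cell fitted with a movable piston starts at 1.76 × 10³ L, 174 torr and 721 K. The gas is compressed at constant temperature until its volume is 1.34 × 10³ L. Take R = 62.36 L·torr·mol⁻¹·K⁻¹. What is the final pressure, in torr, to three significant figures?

P₂ ≈ 229 torr

Isothermal, so P V is constant: T₂ = T₁; P₂ = P₁·(V₁/V₂) = 228.5 torr.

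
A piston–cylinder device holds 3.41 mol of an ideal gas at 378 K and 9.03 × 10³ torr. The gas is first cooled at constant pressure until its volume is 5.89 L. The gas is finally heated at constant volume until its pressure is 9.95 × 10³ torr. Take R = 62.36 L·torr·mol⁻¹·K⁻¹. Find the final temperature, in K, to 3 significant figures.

T₃ ≈ 276 K

From PV = nRT: V₁ = nRT₁/P₁ = 8.902 L.
Isobaric, so V/T is constant: P₂ = P₁; T₂ = T₁·(V₂/V₁) = 250.1 K.
V constant ⇒ P ∝ T: V₃ = V₂; T₃ = T₂·(P₃/P₂) = 275.6 K.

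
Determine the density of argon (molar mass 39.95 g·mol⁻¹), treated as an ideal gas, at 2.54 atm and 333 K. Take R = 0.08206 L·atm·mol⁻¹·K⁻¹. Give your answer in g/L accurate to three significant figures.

ρ ≈ 3.71 g/L

ρ = PM/(RT) = (2.54 × 39.95) / (0.08206 × 333.0)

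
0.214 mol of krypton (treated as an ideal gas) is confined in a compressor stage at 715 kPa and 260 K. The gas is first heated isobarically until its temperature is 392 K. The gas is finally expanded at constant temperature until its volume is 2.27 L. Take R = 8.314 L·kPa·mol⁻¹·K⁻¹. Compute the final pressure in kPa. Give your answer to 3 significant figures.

P₃ ≈ 307 kPa

From PV = nRT: V₁ = nRT₁/P₁ = 0.6470 L.
Isobaric, so V/T is constant: P₂ = P₁; V₂ = V₁·(T₂/T₁) = 0.9754 L.
T constant ⇒ Boyle's law P V = const: T₃ = T₂; P₃ = P₂·(V₂/V₃) = 307.2 kPa.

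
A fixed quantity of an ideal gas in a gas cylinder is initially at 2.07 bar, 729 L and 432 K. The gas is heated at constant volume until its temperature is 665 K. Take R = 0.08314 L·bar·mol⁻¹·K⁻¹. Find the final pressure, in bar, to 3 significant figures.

Isochoric, so P/T is constant: V₂ = V₁; P₂ = P₁·(T₂/T₁) = 3.186 bar.

P₂ ≈ 3.19 bar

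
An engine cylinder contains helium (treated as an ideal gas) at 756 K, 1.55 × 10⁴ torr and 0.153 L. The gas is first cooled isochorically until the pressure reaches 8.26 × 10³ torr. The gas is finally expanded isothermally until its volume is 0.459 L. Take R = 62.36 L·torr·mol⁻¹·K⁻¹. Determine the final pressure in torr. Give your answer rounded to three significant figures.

V constant ⇒ P ∝ T: V₂ = V₁; T₂ = T₁·(P₂/P₁) = 402.9 K.
Isothermal, so P V is constant: T₃ = T₂; P₃ = P₂·(V₂/V₃) = 2753 torr.

P₃ ≈ 2.75e+03 torr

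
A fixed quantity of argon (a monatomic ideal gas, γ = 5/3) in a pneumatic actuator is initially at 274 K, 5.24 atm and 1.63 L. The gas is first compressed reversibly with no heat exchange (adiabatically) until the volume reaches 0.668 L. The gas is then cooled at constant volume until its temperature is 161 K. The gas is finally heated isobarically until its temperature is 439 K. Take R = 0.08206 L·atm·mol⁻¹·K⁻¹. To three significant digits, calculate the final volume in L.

V₄ ≈ 1.82 L

Adiabatic (γ = 5/3), T V^(γ−1) and P V^γ constant: T₂ = T₁·(V₁/V₂)^(γ−1) = 496.6 K; P₂ = P₁·(V₁/V₂)^γ = 23.17 atm.
Isochoric, so P/T is constant: V₃ = V₂; P₃ = P₂·(T₃/T₂) = 7.513 atm.
Isobaric, so V/T is constant: P₄ = P₃; V₄ = V₃·(T₄/T₃) = 1.821 L.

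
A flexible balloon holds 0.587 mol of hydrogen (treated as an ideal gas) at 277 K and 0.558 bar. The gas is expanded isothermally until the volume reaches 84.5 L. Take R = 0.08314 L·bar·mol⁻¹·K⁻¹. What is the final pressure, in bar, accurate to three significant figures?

P₂ ≈ 0.160 bar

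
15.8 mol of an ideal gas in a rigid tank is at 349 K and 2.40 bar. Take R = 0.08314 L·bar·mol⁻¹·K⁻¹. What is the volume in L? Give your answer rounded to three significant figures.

PV = nRT ⇒ V = nRT/P = (15.8 × 0.08314 × 349) / 2.40

V ≈ 191 L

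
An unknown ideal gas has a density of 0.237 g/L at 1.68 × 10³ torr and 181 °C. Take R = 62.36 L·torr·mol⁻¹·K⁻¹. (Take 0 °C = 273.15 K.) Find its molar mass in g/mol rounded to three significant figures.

ρ = PM/(RT) ⇒ M = ρRT/P = (0.237 × 62.36 × 454.1) / 1.68e+03

M ≈ 4.00 g/mol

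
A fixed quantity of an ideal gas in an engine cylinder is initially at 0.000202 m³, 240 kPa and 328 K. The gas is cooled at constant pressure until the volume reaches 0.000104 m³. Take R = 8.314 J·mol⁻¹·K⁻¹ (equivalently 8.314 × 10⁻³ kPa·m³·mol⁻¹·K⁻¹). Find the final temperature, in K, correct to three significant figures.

P constant ⇒ V ∝ T: P₂ = P₁; T₂ = T₁·(V₂/V₁) = 168.9 K.

T₂ ≈ 169 K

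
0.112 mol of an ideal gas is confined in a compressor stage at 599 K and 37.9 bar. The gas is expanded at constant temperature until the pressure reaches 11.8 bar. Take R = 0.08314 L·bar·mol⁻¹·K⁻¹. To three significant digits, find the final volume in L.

From PV = nRT: V₁ = nRT₁/P₁ = 0.1472 L.
T constant ⇒ Boyle's law P V = const: T₂ = T₁; V₂ = V₁·(P₁/P₂) = 0.4727 L.

V₂ ≈ 0.473 L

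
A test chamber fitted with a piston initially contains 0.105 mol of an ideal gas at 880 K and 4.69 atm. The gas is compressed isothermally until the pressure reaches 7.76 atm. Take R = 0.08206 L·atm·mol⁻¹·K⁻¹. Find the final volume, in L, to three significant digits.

From PV = nRT: V₁ = nRT₁/P₁ = 1.617 L.
T constant ⇒ Boyle's law P V = const: T₂ = T₁; V₂ = V₁·(P₁/P₂) = 0.9771 L.

V₂ ≈ 0.977 L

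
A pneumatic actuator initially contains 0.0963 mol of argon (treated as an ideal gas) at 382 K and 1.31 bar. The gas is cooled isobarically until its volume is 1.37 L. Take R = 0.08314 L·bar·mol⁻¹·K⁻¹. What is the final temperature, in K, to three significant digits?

From PV = nRT: V₁ = nRT₁/P₁ = 2.335 L.
Isobaric, so V/T is constant: P₂ = P₁; T₂ = T₁·(V₂/V₁) = 224.2 K.

T₂ ≈ 224 K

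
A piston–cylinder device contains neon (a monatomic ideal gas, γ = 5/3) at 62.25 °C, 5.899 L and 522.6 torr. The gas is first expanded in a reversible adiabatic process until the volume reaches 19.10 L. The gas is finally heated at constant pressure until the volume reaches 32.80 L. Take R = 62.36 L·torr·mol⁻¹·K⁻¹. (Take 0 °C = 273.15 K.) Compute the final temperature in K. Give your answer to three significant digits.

T₃ ≈ 263 K

Convert: T₁ = 335.4 K.
Reversible adiabatic, γ = 5/3: T₂ = T₁·(V₁/V₂)^(γ−1) = 153.2 K; P₂ = P₁·(V₁/V₂)^γ = 73.75 torr.
Isobaric, so V/T is constant: P₃ = P₂; T₃ = T₂·(V₃/V₂) = 263.2 K.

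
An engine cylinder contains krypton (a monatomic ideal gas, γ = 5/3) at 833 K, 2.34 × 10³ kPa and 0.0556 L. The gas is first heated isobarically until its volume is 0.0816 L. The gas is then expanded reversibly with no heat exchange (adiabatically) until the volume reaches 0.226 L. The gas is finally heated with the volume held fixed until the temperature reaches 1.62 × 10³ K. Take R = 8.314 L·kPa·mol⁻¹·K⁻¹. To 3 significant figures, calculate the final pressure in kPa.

Isobaric, so V/T is constant: P₂ = P₁; T₂ = T₁·(V₂/V₁) = 1223 K.
Adiabatic (γ = 5/3), T V^(γ−1) and P V^γ constant: T₃ = T₂·(V₂/V₃)^(γ−1) = 619.9 K; P₃ = P₂·(V₂/V₃)^γ = 428.4 kPa.
Isochoric, so P/T is constant: V₄ = V₃; P₄ = P₃·(T₄/T₃) = 1120 kPa.

P₄ ≈ 1.12e+03 kPa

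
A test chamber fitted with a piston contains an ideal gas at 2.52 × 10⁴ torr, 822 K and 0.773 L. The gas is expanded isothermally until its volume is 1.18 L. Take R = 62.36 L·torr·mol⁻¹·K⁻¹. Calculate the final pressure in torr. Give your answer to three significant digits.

P₂ ≈ 1.65e+04 torr

T constant ⇒ Boyle's law P V = const: T₂ = T₁; P₂ = P₁·(V₁/V₂) = 1.651e+04 torr.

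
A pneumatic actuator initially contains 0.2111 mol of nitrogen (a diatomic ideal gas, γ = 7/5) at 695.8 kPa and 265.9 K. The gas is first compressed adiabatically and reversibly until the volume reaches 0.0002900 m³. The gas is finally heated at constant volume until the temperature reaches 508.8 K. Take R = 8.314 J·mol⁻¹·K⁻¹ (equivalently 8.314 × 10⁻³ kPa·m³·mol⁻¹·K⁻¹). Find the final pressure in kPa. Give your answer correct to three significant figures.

P₃ ≈ 3.08e+03 kPa

From PV = nRT: V₁ = nRT₁/P₁ = 0.0006707 m³.
Adiabatic (γ = 7/5), T V^(γ−1) and P V^γ constant: T₂ = T₁·(V₁/V₂)^(γ−1) = 371.9 K; P₂ = P₁·(V₁/V₂)^γ = 2250 kPa.
V constant ⇒ P ∝ T: V₃ = V₂; P₃ = P₂·(T₃/T₂) = 3079 kPa.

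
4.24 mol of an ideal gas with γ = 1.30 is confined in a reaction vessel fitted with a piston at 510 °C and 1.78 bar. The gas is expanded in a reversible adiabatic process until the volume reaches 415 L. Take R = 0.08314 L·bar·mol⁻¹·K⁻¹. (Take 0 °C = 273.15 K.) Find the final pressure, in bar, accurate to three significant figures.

P₂ ≈ 0.495 bar

Convert: T₁ = 783.1 K.
From PV = nRT: V₁ = nRT₁/P₁ = 155.1 L.
Adiabatic (γ = 1.30), T V^(γ−1) and P V^γ constant: T₂ = T₁·(V₁/V₂)^(γ−1) = 582.9 K; P₂ = P₁·(V₁/V₂)^γ = 0.4952 bar.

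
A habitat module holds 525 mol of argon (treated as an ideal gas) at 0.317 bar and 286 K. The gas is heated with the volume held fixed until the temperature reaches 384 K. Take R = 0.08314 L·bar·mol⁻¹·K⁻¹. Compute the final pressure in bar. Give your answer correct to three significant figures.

P₂ ≈ 0.426 bar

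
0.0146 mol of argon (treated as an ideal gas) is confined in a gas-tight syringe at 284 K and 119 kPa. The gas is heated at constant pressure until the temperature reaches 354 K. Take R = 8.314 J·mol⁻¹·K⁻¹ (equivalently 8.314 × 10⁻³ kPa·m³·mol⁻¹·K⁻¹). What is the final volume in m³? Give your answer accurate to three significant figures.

V₂ ≈ 0.000361 m³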